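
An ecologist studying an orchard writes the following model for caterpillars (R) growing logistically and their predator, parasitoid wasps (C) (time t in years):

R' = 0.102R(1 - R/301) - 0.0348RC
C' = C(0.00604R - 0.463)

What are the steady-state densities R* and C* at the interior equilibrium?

R* ≈ 76.7, C* ≈ 2.18

From dC/dt = 0 with C > 0: 0.00604R* = 0.463, so R* = 76.7.
Substitute into dR/dt = 0: 0.102(1 - 76.7/301) = 0.0348C*.
The bracket is 0.745, giving C* = 0.076/0.0348 = 2.18.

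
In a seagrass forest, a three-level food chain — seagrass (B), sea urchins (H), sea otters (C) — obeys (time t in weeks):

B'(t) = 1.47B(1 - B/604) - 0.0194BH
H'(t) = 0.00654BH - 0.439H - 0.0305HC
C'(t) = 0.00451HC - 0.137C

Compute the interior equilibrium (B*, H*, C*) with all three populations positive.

From dC/dt = 0: 0.00451H* = 0.137, so H* = 30.4.
From dB/dt = 0: 1.47(1 - B*/604) = 0.0194·30.4, giving B* = 604·(1 - 0.401) = 362.
From dH/dt = 0: 0.00654·362 - 0.439 = 0.0305C*, so C* = 1.93/0.0305 = 63.2.

B* ≈ 362, H* ≈ 30.4, C* ≈ 63.2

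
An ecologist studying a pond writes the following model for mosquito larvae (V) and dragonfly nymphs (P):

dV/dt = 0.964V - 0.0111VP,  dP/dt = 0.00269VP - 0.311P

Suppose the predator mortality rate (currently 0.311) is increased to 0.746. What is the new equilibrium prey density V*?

V* ≈ 277

At the interior fixed point, setting dP/dt = 0 with P > 0 fixes V* = (predator death rate)/(VP coefficient) — independent of the other coefficients.
With the change, V* = 0.746/0.00269 = 277; it rises from 116.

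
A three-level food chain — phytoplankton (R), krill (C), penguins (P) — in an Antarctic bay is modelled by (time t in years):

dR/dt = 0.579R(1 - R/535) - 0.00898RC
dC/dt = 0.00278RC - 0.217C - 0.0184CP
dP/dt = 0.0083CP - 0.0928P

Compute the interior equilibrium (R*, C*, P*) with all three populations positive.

From dP/dt = 0: 0.0083C* = 0.0928, so C* = 11.2.
From dR/dt = 0: 0.579(1 - R*/535) = 0.00898·11.2, giving R* = 535·(1 - 0.173) = 442.
From dC/dt = 0: 0.00278·442 - 0.217 = 0.0184P*, so P* = 1.01/0.0184 = 55.

R* ≈ 442, C* ≈ 11.2, P* ≈ 55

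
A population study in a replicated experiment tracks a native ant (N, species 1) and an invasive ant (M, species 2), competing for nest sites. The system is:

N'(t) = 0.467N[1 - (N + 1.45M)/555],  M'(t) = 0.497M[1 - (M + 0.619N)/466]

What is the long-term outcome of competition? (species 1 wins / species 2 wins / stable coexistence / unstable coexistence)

species 2 excludes species 1

Compare the nullcline intercepts: K1/α12 = 555/1.45 = 383 < K2 = 466; K2/α21 = 466/0.619 = 753 > K1 = 555.
Since the inequalities point opposite ways, species 2 can invade but species 1 cannot.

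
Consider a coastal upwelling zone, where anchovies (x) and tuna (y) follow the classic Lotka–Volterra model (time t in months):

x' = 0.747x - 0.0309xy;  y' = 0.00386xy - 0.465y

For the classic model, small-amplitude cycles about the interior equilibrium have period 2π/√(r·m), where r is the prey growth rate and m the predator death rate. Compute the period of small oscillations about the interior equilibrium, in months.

Here r = 0.747 and m = 0.465, so r·m = 0.347.
ω = √0.347 = 0.589 per month, hence T = 2π/ω ≈ 10.7 months.

T ≈ 10.7 months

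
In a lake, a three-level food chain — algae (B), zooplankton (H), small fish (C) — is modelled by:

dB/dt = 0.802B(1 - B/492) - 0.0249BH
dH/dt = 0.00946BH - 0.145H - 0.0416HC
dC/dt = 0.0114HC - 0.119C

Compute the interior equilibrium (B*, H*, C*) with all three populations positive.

From dC/dt = 0: 0.0114H* = 0.119, so H* = 10.4.
From dB/dt = 0: 0.802(1 - B*/492) = 0.0249·10.4, giving B* = 492·(1 - 0.324) = 333.
From dH/dt = 0: 0.00946·333 - 0.145 = 0.0416C*, so C* = 3/0.0416 = 72.1.

B* ≈ 333, H* ≈ 10.4, C* ≈ 72.1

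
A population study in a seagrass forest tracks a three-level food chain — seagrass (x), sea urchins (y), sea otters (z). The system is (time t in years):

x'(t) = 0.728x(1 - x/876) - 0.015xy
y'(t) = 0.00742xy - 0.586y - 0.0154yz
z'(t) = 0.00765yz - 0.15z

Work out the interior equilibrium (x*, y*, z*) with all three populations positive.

x* ≈ 522, y* ≈ 19.6, z* ≈ 214

From dz/dt = 0: 0.00765y* = 0.15, so y* = 19.6.
From dx/dt = 0: 0.728(1 - x*/876) = 0.015·19.6, giving x* = 876·(1 - 0.404) = 522.
From dy/dt = 0: 0.00742·522 - 0.586 = 0.0154z*, so z* = 3.29/0.0154 = 214.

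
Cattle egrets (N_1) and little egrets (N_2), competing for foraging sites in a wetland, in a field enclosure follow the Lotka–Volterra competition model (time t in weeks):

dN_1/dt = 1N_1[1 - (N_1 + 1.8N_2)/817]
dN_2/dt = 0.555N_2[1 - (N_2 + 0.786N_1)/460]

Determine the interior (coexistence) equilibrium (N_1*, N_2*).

Setting both brackets to zero gives the nullclines N_1 + 1.8N_2 = 817 and 0.786N_1 + N_2 = 460.
Substituting N_2 = 460 - 0.786N_1 into the first: N_1(1 - 1.8·0.786) = 817 - 1.8·460.
So N_1* = -11/-0.415 = 26.5, and then N_2* = 460 - 0.786·26.5 = 439.

N_1* ≈ 26.5, N_2* ≈ 439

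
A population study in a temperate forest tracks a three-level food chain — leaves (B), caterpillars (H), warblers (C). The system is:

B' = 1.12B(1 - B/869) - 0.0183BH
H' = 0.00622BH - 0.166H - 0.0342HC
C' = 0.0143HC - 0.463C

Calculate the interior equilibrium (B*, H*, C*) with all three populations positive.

From dC/dt = 0: 0.0143H* = 0.463, so H* = 32.4.
From dB/dt = 0: 1.12(1 - B*/869) = 0.0183·32.4, giving B* = 869·(1 - 0.529) = 409.
From dH/dt = 0: 0.00622·409 - 0.166 = 0.0342C*, so C* = 2.38/0.0342 = 69.6.

B* ≈ 409, H* ≈ 32.4, C* ≈ 69.6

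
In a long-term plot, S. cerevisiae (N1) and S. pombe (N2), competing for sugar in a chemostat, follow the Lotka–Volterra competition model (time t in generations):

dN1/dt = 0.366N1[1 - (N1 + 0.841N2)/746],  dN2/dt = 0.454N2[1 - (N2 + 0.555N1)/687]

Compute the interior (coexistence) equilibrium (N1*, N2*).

N1* ≈ 315, N2* ≈ 512

Setting both brackets to zero gives the nullclines N1 + 0.841N2 = 746 and 0.555N1 + N2 = 687.
Substituting N2 = 687 - 0.555N1 into the first: N1(1 - 0.841·0.555) = 746 - 0.841·687.
So N1* = 168/0.533 = 315, and then N2* = 687 - 0.555·315 = 512.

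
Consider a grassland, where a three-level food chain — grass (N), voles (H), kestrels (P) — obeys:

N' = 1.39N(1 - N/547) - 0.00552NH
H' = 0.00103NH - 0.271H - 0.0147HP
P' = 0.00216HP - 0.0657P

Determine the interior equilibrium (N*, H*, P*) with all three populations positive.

From dP/dt = 0: 0.00216H* = 0.0657, so H* = 30.4.
From dN/dt = 0: 1.39(1 - N*/547) = 0.00552·30.4, giving N* = 547·(1 - 0.121) = 481.
From dH/dt = 0: 0.00103·481 - 0.271 = 0.0147P*, so P* = 0.224/0.0147 = 15.3.

N* ≈ 481, H* ≈ 30.4, P* ≈ 15.3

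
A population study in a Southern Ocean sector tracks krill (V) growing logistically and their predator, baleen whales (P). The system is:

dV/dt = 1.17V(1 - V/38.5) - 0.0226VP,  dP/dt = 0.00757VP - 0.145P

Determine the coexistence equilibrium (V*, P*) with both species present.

V* ≈ 19.2, P* ≈ 26

From dP/dt = 0 with P > 0: 0.00757V* = 0.145, so V* = 19.2.
Substitute into dV/dt = 0: 1.17(1 - 19.2/38.5) = 0.0226P*.
The bracket is 0.502, giving P* = 0.588/0.0226 = 26.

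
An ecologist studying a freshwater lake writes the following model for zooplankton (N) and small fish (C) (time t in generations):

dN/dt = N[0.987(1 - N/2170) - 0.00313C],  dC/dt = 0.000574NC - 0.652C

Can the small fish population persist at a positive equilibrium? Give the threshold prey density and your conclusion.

Threshold N = 1140; K > 1140, so yes, the predator persists.

The predator equation gives dC/dt > 0 only when N > 0.652/0.000574 = 1140.
Without the predator, N → K = 2170. Since 2170 > 1140, the predator can invade and persist.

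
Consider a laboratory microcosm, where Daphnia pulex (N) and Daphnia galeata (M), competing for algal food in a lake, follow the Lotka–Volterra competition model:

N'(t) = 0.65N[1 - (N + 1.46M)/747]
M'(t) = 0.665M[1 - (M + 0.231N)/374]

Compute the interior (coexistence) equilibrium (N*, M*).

Setting both brackets to zero gives the nullclines N + 1.46M = 747 and 0.231N + M = 374.
Substituting M = 374 - 0.231N into the first: N(1 - 1.46·0.231) = 747 - 1.46·374.
So N* = 201/0.663 = 303, and then M* = 374 - 0.231·303 = 304.

N* ≈ 303, M* ≈ 304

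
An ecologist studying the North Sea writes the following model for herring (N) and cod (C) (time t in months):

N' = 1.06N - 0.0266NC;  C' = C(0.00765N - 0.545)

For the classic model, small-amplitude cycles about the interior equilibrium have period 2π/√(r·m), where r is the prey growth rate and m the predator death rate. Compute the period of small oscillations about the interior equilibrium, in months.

Here r = 1.06 and m = 0.545, so r·m = 0.578.
ω = √0.578 = 0.76 per month, hence T = 2π/ω ≈ 8.27 months.

T ≈ 8.27 months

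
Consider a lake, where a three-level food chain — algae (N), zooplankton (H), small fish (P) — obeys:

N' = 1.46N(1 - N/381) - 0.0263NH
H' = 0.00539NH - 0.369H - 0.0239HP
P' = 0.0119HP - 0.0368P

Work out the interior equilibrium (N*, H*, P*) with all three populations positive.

From dP/dt = 0: 0.0119H* = 0.0368, so H* = 3.09.
From dN/dt = 0: 1.46(1 - N*/381) = 0.0263·3.09, giving N* = 381·(1 - 0.0557) = 360.
From dH/dt = 0: 0.00539·360 - 0.369 = 0.0239P*, so P* = 1.57/0.0239 = 65.7.

N* ≈ 360, H* ≈ 3.09, P* ≈ 65.7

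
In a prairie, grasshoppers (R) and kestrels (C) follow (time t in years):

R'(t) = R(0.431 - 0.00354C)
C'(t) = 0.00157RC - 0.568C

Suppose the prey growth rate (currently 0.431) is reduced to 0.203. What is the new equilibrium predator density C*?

At the interior fixed point, setting dR/dt = 0 with R > 0 fixes C* = (prey growth rate)/(RC coefficient) — independent of the other coefficients.
With the change, C* = 0.203/0.00354 = 57.3; it falls from 122.

C* ≈ 57.3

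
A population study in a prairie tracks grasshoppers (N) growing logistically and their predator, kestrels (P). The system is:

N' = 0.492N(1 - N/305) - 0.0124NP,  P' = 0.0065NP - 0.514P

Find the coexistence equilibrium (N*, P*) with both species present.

From dP/dt = 0 with P > 0: 0.0065N* = 0.514, so N* = 79.1.
Substitute into dN/dt = 0: 0.492(1 - 79.1/305) = 0.0124P*.
The bracket is 0.741, giving P* = 0.364/0.0124 = 29.4.

N* ≈ 79.1, P* ≈ 29.4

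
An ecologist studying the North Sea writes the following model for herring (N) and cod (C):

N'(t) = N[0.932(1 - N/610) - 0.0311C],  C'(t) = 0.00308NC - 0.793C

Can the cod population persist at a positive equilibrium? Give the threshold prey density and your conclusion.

Threshold N = 257; K > 257, so yes, the predator persists.

The predator equation gives dC/dt > 0 only when N > 0.793/0.00308 = 257.
Without the predator, N → K = 610. Since 610 > 257, the predator can invade and persist.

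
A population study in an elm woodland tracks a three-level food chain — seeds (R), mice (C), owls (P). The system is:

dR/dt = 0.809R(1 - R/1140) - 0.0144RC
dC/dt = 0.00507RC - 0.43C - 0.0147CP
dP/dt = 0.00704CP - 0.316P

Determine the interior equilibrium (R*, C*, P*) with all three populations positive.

R* ≈ 229, C* ≈ 44.9, P* ≈ 49.8

From dP/dt = 0: 0.00704C* = 0.316, so C* = 44.9.
From dR/dt = 0: 0.809(1 - R*/1140) = 0.0144·44.9, giving R* = 1140·(1 - 0.799) = 229.
From dC/dt = 0: 0.00507·229 - 0.43 = 0.0147P*, so P* = 0.732/0.0147 = 49.8.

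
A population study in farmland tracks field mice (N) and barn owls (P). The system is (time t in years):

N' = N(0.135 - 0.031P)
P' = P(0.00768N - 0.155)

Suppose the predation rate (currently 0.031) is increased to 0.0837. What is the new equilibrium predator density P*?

At the interior fixed point, setting dN/dt = 0 with N > 0 fixes P* = (prey growth rate)/(NP coefficient) — independent of the other coefficients.
With the change, P* = 0.135/0.0837 = 1.61; it falls from 4.35.

P* ≈ 1.61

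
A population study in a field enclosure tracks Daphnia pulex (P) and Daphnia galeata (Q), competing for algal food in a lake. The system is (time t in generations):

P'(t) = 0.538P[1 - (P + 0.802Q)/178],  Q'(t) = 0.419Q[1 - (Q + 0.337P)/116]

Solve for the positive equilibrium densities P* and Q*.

P* ≈ 116, Q* ≈ 76.8

Setting both brackets to zero gives the nullclines P + 0.802Q = 178 and 0.337P + Q = 116.
Substituting Q = 116 - 0.337P into the first: P(1 - 0.802·0.337) = 178 - 0.802·116.
So P* = 85/0.73 = 116, and then Q* = 116 - 0.337·116 = 76.8.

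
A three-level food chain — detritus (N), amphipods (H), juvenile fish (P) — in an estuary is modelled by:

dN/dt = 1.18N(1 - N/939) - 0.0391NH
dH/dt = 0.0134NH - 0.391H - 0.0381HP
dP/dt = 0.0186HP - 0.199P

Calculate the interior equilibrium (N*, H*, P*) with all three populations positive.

N* ≈ 606, H* ≈ 10.7, P* ≈ 203

From dP/dt = 0: 0.0186H* = 0.199, so H* = 10.7.
From dN/dt = 0: 1.18(1 - N*/939) = 0.0391·10.7, giving N* = 939·(1 - 0.355) = 606.
From dH/dt = 0: 0.0134·606 - 0.391 = 0.0381P*, so P* = 7.73/0.0381 = 203.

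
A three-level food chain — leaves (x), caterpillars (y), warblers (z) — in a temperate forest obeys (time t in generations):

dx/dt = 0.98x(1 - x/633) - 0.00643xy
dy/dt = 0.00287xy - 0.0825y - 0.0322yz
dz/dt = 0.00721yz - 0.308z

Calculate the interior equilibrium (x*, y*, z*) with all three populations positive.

x* ≈ 456, y* ≈ 42.7, z* ≈ 38

From dz/dt = 0: 0.00721y* = 0.308, so y* = 42.7.
From dx/dt = 0: 0.98(1 - x*/633) = 0.00643·42.7, giving x* = 633·(1 - 0.28) = 456.
From dy/dt = 0: 0.00287·456 - 0.0825 = 0.0322z*, so z* = 1.23/0.0322 = 38.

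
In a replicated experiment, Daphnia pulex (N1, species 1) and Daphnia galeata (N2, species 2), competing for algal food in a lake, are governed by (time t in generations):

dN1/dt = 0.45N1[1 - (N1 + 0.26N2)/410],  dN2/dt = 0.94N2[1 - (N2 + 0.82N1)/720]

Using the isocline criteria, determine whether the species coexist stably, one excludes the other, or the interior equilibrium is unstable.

Compare the nullcline intercepts: K1/α12 = 410/0.26 = 1580 > K2 = 720; K2/α21 = 720/0.82 = 878 > K1 = 410.
Since both inequalities hold, each species can invade when rare, so the interior equilibrium is stable.

stable coexistence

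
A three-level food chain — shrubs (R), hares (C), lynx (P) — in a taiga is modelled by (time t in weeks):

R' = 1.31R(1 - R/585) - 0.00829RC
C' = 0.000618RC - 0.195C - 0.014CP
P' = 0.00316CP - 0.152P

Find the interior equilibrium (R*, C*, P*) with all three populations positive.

R* ≈ 407, C* ≈ 48.1, P* ≈ 4.03

From dP/dt = 0: 0.00316C* = 0.152, so C* = 48.1.
From dR/dt = 0: 1.31(1 - R*/585) = 0.00829·48.1, giving R* = 585·(1 - 0.304) = 407.
From dC/dt = 0: 0.000618·407 - 0.195 = 0.014P*, so P* = 0.0565/0.014 = 4.03.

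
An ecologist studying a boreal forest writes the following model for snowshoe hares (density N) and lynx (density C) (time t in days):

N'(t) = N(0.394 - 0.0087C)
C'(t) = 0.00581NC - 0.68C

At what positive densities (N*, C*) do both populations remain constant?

N* ≈ 117, C* ≈ 45.3

Set dC/dt = 0 with C > 0: 0.00581N - 0.68 = 0, so N* = 0.68/0.00581 = 117.
Set dN/dt = 0 with N > 0: 0.394 - 0.0087C = 0, so C* = 0.394/0.0087 = 45.3.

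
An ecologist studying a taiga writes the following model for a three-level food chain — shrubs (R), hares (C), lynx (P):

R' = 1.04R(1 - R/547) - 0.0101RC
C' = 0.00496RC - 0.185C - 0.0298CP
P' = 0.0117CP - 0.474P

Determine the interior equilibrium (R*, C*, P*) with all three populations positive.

From dP/dt = 0: 0.0117C* = 0.474, so C* = 40.5.
From dR/dt = 0: 1.04(1 - R*/547) = 0.0101·40.5, giving R* = 547·(1 - 0.393) = 332.
From dC/dt = 0: 0.00496·332 - 0.185 = 0.0298P*, so P* = 1.46/0.0298 = 49.

R* ≈ 332, C* ≈ 40.5, P* ≈ 49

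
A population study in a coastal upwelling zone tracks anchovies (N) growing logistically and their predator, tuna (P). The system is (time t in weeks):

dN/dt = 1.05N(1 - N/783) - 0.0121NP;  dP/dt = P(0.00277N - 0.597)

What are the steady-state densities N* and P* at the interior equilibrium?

From dP/dt = 0 with P > 0: 0.00277N* = 0.597, so N* = 216.
Substitute into dN/dt = 0: 1.05(1 - 216/783) = 0.0121P*.
The bracket is 0.725, giving P* = 0.761/0.0121 = 62.9.

N* ≈ 216, P* ≈ 62.9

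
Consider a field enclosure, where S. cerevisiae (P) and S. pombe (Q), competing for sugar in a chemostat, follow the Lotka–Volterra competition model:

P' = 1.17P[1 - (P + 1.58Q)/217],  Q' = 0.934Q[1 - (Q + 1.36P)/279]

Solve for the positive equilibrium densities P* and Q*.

P* ≈ 195, Q* ≈ 14

Setting both brackets to zero gives the nullclines P + 1.58Q = 217 and 1.36P + Q = 279.
Substituting Q = 279 - 1.36P into the first: P(1 - 1.58·1.36) = 217 - 1.58·279.
So P* = -224/-1.15 = 195, and then Q* = 279 - 1.36·195 = 14.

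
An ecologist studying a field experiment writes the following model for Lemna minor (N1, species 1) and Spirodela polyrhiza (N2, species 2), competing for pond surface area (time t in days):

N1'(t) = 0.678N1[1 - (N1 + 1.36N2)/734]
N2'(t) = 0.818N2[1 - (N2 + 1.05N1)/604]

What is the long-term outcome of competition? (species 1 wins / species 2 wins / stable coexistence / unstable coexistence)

Compare the nullcline intercepts: K1/α12 = 734/1.36 = 540 < K2 = 604; K2/α21 = 604/1.05 = 575 < K1 = 734.
Since both are reversed, neither can invade when rare; the interior point is a saddle.

unstable coexistence (outcome depends on initial conditions)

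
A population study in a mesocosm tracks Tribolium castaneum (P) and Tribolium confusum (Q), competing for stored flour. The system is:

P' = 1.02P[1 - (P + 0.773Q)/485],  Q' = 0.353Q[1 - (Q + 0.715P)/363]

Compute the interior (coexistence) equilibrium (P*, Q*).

Setting both brackets to zero gives the nullclines P + 0.773Q = 485 and 0.715P + Q = 363.
Substituting Q = 363 - 0.715P into the first: P(1 - 0.773·0.715) = 485 - 0.773·363.
So P* = 204/0.447 = 457, and then Q* = 363 - 0.715·457 = 36.3.

P* ≈ 457, Q* ≈ 36.3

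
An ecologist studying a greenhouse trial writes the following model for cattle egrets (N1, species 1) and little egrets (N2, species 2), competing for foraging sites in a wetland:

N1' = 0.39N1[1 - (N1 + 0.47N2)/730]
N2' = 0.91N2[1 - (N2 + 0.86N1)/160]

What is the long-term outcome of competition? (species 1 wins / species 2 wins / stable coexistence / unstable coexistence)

Compare the nullcline intercepts: K1/α12 = 730/0.47 = 1550 > K2 = 160; K2/α21 = 160/0.86 = 186 < K1 = 730.
Since the inequalities point opposite ways, species 1 can invade but species 2 cannot.

species 1 excludes species 2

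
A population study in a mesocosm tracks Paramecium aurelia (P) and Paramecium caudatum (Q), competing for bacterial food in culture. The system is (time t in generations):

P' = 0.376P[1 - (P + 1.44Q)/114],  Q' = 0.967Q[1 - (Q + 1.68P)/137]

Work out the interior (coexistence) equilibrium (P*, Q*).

P* ≈ 58.7, Q* ≈ 38.4

Setting both brackets to zero gives the nullclines P + 1.44Q = 114 and 1.68P + Q = 137.
Substituting Q = 137 - 1.68P into the first: P(1 - 1.44·1.68) = 114 - 1.44·137.
So P* = -83.3/-1.42 = 58.7, and then Q* = 137 - 1.68·58.7 = 38.4.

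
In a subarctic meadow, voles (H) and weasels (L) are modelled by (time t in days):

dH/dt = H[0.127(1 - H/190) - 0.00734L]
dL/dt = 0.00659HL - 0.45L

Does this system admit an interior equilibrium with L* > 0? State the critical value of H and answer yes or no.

Threshold H = 68.3; K > 68.3, so yes, the predator persists.

The predator equation gives dL/dt > 0 only when H > 0.45/0.00659 = 68.3.
Without the predator, H → K = 190. Since 190 > 68.3, the predator can invade and persist.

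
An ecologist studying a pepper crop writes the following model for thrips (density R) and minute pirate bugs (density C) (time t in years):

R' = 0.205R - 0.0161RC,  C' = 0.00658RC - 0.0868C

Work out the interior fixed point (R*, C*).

Set dC/dt = 0 with C > 0: 0.00658R - 0.0868 = 0, so R* = 0.0868/0.00658 = 13.2.
Set dR/dt = 0 with R > 0: 0.205 - 0.0161C = 0, so C* = 0.205/0.0161 = 12.7.

R* ≈ 13.2, C* ≈ 12.7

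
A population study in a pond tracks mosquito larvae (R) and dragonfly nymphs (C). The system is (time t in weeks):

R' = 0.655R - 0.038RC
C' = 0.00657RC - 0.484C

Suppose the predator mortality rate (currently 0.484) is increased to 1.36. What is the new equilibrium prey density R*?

R* ≈ 207

At the interior fixed point, setting dC/dt = 0 with C > 0 fixes R* = (predator death rate)/(RC coefficient) — independent of the other coefficients.
With the change, R* = 1.36/0.00657 = 207; it rises from 73.7.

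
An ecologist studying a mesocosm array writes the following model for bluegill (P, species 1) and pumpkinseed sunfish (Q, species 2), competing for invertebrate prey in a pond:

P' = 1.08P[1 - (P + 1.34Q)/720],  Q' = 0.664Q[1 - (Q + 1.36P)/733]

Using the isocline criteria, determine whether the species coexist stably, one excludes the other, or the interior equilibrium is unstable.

unstable coexistence (outcome depends on initial conditions)

Compare the nullcline intercepts: K1/α12 = 720/1.34 = 537 < K2 = 733; K2/α21 = 733/1.36 = 539 < K1 = 720.
Since both are reversed, neither can invade when rare; the interior point is a saddle.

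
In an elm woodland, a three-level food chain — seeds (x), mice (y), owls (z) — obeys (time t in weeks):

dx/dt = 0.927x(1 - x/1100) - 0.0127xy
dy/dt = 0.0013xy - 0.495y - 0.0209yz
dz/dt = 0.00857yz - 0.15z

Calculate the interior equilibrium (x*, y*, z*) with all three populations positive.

From dz/dt = 0: 0.00857y* = 0.15, so y* = 17.5.
From dx/dt = 0: 0.927(1 - x*/1100) = 0.0127·17.5, giving x* = 1100·(1 - 0.24) = 836.
From dy/dt = 0: 0.0013·836 - 0.495 = 0.0209z*, so z* = 0.592/0.0209 = 28.3.

x* ≈ 836, y* ≈ 17.5, z* ≈ 28.3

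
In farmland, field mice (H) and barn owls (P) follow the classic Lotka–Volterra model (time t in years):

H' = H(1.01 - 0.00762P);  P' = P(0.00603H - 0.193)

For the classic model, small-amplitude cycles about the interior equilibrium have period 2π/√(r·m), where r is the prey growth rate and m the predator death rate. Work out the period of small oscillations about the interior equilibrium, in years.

Here r = 1.01 and m = 0.193, so r·m = 0.195.
ω = √0.195 = 0.442 per year, hence T = 2π/ω ≈ 14.2 years.

T ≈ 14.2 years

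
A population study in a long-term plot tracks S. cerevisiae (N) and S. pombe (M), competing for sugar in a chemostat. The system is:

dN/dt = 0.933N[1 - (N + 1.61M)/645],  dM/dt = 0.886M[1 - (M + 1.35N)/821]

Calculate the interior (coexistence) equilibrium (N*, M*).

Setting both brackets to zero gives the nullclines N + 1.61M = 645 and 1.35N + M = 821.
Substituting M = 821 - 1.35N into the first: N(1 - 1.61·1.35) = 645 - 1.61·821.
So N* = -677/-1.17 = 577, and then M* = 821 - 1.35·577 = 42.4.

N* ≈ 577, M* ≈ 42.4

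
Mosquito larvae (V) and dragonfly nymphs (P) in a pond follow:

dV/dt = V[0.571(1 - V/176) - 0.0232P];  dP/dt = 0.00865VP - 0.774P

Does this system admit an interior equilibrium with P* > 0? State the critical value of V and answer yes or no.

Threshold V = 89.5; K > 89.5, so yes, the predator persists.

The predator equation gives dP/dt > 0 only when V > 0.774/0.00865 = 89.5.
Without the predator, V → K = 176. Since 176 > 89.5, the predator can invade and persist.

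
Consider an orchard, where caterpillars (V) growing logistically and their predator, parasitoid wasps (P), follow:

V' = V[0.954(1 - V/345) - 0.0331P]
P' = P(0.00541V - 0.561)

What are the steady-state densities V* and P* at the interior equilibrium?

V* ≈ 104, P* ≈ 20.2

From dP/dt = 0 with P > 0: 0.00541V* = 0.561, so V* = 104.
Substitute into dV/dt = 0: 0.954(1 - 104/345) = 0.0331P*.
The bracket is 0.699, giving P* = 0.667/0.0331 = 20.2.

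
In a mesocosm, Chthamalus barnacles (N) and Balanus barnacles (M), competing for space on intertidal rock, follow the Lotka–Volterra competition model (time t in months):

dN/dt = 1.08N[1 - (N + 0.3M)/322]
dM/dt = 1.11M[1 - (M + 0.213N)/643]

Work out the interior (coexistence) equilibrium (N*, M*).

Setting both brackets to zero gives the nullclines N + 0.3M = 322 and 0.213N + M = 643.
Substituting M = 643 - 0.213N into the first: N(1 - 0.3·0.213) = 322 - 0.3·643.
So N* = 129/0.936 = 138, and then M* = 643 - 0.213·138 = 614.

N* ≈ 138, M* ≈ 614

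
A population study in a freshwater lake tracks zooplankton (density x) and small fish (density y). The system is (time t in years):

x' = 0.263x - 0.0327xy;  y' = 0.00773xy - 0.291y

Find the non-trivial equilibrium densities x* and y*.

Set dy/dt = 0 with y > 0: 0.00773x - 0.291 = 0, so x* = 0.291/0.00773 = 37.6.
Set dx/dt = 0 with x > 0: 0.263 - 0.0327y = 0, so y* = 0.263/0.0327 = 8.04.

x* ≈ 37.6, y* ≈ 8.04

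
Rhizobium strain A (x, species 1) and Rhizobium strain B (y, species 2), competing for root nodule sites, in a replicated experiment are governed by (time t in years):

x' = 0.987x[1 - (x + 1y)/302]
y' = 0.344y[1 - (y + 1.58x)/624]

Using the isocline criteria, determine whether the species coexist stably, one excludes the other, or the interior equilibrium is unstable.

Compare the nullcline intercepts: K1/α12 = 302/1 = 302 < K2 = 624; K2/α21 = 624/1.58 = 395 > K1 = 302.
Since the inequalities point opposite ways, species 2 can invade but species 1 cannot.

species 2 excludes species 1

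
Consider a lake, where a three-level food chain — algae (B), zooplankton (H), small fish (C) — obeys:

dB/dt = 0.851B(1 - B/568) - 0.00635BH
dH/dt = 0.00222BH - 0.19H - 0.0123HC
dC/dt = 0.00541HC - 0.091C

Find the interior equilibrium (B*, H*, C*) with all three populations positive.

From dC/dt = 0: 0.00541H* = 0.091, so H* = 16.8.
From dB/dt = 0: 0.851(1 - B*/568) = 0.00635·16.8, giving B* = 568·(1 - 0.126) = 497.
From dH/dt = 0: 0.00222·497 - 0.19 = 0.0123C*, so C* = 0.913/0.0123 = 74.2.

B* ≈ 497, H* ≈ 16.8, C* ≈ 74.2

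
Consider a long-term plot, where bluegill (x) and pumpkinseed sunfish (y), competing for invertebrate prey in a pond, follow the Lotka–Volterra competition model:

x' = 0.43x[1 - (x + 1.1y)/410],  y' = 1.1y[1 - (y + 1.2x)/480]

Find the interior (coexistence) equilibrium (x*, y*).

Setting both brackets to zero gives the nullclines x + 1.1y = 410 and 1.2x + y = 480.
Substituting y = 480 - 1.2x into the first: x(1 - 1.1·1.2) = 410 - 1.1·480.
So x* = -118/-0.32 = 369, and then y* = 480 - 1.2·369 = 37.5.

x* ≈ 369, y* ≈ 37.5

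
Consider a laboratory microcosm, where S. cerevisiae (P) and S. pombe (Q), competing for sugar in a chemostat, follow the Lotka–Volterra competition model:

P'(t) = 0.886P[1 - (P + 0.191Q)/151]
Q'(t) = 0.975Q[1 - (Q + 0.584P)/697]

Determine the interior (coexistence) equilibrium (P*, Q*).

P* ≈ 20.1, Q* ≈ 685

Setting both brackets to zero gives the nullclines P + 0.191Q = 151 and 0.584P + Q = 697.
Substituting Q = 697 - 0.584P into the first: P(1 - 0.191·0.584) = 151 - 0.191·697.
So P* = 17.9/0.888 = 20.1, and then Q* = 697 - 0.584·20.1 = 685.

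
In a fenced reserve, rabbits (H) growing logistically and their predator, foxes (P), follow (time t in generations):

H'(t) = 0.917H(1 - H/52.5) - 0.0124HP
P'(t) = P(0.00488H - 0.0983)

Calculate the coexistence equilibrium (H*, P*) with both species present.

H* ≈ 20.1, P* ≈ 45.6

From dP/dt = 0 with P > 0: 0.00488H* = 0.0983, so H* = 20.1.
Substitute into dH/dt = 0: 0.917(1 - 20.1/52.5) = 0.0124P*.
The bracket is 0.616, giving P* = 0.565/0.0124 = 45.6.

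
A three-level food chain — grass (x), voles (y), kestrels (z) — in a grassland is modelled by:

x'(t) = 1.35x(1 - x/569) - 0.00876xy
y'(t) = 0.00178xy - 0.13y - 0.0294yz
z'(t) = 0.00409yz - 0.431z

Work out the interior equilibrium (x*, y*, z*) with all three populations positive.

From dz/dt = 0: 0.00409y* = 0.431, so y* = 105.
From dx/dt = 0: 1.35(1 - x*/569) = 0.00876·105, giving x* = 569·(1 - 0.684) = 180.
From dy/dt = 0: 0.00178·180 - 0.13 = 0.0294z*, so z* = 0.19/0.0294 = 6.47.

x* ≈ 180, y* ≈ 105, z* ≈ 6.47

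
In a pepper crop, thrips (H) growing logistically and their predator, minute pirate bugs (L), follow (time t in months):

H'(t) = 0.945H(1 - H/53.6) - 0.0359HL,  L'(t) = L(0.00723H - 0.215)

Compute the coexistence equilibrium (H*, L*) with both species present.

From dL/dt = 0 with L > 0: 0.00723H* = 0.215, so H* = 29.7.
Substitute into dH/dt = 0: 0.945(1 - 29.7/53.6) = 0.0359L*.
The bracket is 0.445, giving L* = 0.421/0.0359 = 11.7.

H* ≈ 29.7, L* ≈ 11.7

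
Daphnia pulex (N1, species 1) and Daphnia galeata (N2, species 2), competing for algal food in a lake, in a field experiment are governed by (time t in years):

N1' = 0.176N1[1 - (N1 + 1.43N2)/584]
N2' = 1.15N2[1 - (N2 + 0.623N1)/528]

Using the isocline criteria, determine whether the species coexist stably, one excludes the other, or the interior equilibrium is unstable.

Compare the nullcline intercepts: K1/α12 = 584/1.43 = 408 < K2 = 528; K2/α21 = 528/0.623 = 848 > K1 = 584.
Since the inequalities point opposite ways, species 2 can invade but species 1 cannot.

species 2 excludes species 1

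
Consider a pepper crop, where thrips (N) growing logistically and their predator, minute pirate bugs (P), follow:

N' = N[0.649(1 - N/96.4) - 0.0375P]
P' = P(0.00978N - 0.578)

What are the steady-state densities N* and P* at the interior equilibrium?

From dP/dt = 0 with P > 0: 0.00978N* = 0.578, so N* = 59.1.
Substitute into dN/dt = 0: 0.649(1 - 59.1/96.4) = 0.0375P*.
The bracket is 0.387, giving P* = 0.251/0.0375 = 6.7.

N* ≈ 59.1, P* ≈ 6.7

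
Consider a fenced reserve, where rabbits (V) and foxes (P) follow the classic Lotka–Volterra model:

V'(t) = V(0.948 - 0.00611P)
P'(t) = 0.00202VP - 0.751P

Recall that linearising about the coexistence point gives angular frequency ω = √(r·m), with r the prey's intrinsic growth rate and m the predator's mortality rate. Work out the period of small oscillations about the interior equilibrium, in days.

T ≈ 7.45 days

Here r = 0.948 and m = 0.751, so r·m = 0.712.
ω = √0.712 = 0.844 per day, hence T = 2π/ω ≈ 7.45 days.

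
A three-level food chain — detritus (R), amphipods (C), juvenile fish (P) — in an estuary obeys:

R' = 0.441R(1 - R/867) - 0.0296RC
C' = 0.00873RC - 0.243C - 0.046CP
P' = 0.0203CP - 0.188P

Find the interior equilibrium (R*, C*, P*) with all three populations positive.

R* ≈ 328, C* ≈ 9.26, P* ≈ 57

From dP/dt = 0: 0.0203C* = 0.188, so C* = 9.26.
From dR/dt = 0: 0.441(1 - R*/867) = 0.0296·9.26, giving R* = 867·(1 - 0.622) = 328.
From dC/dt = 0: 0.00873·328 - 0.243 = 0.046P*, so P* = 2.62/0.046 = 57.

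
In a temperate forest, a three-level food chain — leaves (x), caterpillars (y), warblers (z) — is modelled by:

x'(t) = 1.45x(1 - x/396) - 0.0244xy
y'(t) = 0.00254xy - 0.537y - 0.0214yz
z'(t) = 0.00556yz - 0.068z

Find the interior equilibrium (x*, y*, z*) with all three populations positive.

From dz/dt = 0: 0.00556y* = 0.068, so y* = 12.2.
From dx/dt = 0: 1.45(1 - x*/396) = 0.0244·12.2, giving x* = 396·(1 - 0.206) = 315.
From dy/dt = 0: 0.00254·315 - 0.537 = 0.0214z*, so z* = 0.262/0.0214 = 12.2.

x* ≈ 315, y* ≈ 12.2, z* ≈ 12.2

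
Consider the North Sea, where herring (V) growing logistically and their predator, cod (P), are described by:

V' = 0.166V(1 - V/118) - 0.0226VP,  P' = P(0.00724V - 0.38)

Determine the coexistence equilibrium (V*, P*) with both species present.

V* ≈ 52.5, P* ≈ 4.08

From dP/dt = 0 with P > 0: 0.00724V* = 0.38, so V* = 52.5.
Substitute into dV/dt = 0: 0.166(1 - 52.5/118) = 0.0226P*.
The bracket is 0.555, giving P* = 0.0922/0.0226 = 4.08.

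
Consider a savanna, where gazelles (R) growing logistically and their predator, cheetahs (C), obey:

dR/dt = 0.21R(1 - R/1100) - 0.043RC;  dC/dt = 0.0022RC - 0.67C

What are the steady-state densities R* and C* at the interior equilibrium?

R* ≈ 305, C* ≈ 3.53

From dC/dt = 0 with C > 0: 0.0022R* = 0.67, so R* = 305.
Substitute into dR/dt = 0: 0.21(1 - 305/1100) = 0.043C*.
The bracket is 0.723, giving C* = 0.152/0.043 = 3.53.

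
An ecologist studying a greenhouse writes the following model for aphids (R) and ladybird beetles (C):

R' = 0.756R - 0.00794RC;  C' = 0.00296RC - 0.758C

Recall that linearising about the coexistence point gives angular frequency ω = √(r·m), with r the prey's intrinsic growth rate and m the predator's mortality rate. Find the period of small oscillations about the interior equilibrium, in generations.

T ≈ 8.3 generations

Here r = 0.756 and m = 0.758, so r·m = 0.573.
ω = √0.573 = 0.757 per generation, hence T = 2π/ω ≈ 8.3 generations.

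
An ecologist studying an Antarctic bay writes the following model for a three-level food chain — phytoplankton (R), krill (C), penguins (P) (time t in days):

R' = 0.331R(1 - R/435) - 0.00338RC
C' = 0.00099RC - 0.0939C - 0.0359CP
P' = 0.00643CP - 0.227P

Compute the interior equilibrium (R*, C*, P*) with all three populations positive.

From dP/dt = 0: 0.00643C* = 0.227, so C* = 35.3.
From dR/dt = 0: 0.331(1 - R*/435) = 0.00338·35.3, giving R* = 435·(1 - 0.36) = 278.
From dC/dt = 0: 0.00099·278 - 0.0939 = 0.0359P*, so P* = 0.182/0.0359 = 5.06.

R* ≈ 278, C* ≈ 35.3, P* ≈ 5.06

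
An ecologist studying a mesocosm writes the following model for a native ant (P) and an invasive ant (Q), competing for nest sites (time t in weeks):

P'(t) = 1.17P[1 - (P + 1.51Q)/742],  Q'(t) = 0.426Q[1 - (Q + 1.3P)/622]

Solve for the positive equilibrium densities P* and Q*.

P* ≈ 205, Q* ≈ 356

Setting both brackets to zero gives the nullclines P + 1.51Q = 742 and 1.3P + Q = 622.
Substituting Q = 622 - 1.3P into the first: P(1 - 1.51·1.3) = 742 - 1.51·622.
So P* = -197/-0.963 = 205, and then Q* = 622 - 1.3·205 = 356.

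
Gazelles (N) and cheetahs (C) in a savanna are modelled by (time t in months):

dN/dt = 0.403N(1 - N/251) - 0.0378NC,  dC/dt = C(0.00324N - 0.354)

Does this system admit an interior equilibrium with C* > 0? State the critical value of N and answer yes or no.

The predator equation gives dC/dt > 0 only when N > 0.354/0.00324 = 109.
Without the predator, N → K = 251. Since 251 > 109, the predator can invade and persist.

Threshold N = 109; K > 109, so yes, the predator persists.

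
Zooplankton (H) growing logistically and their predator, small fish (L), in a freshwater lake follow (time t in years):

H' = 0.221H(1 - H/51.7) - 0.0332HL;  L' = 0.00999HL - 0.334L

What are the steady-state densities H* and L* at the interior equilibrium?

H* ≈ 33.4, L* ≈ 2.35

From dL/dt = 0 with L > 0: 0.00999H* = 0.334, so H* = 33.4.
Substitute into dH/dt = 0: 0.221(1 - 33.4/51.7) = 0.0332L*.
The bracket is 0.353, giving L* = 0.0781/0.0332 = 2.35.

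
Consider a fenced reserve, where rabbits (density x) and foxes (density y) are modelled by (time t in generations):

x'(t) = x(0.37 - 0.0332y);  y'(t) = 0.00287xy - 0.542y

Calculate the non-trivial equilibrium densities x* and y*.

x* ≈ 189, y* ≈ 11.1

Set dy/dt = 0 with y > 0: 0.00287x - 0.542 = 0, so x* = 0.542/0.00287 = 189.
Set dx/dt = 0 with x > 0: 0.37 - 0.0332y = 0, so y* = 0.37/0.0332 = 11.1.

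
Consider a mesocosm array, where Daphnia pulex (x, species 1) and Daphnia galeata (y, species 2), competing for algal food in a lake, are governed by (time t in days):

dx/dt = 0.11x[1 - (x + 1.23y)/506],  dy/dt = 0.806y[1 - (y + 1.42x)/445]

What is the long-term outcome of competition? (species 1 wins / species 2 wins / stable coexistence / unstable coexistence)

unstable coexistence (outcome depends on initial conditions)

Compare the nullcline intercepts: K1/α12 = 506/1.23 = 411 < K2 = 445; K2/α21 = 445/1.42 = 313 < K1 = 506.
Since both are reversed, neither can invade when rare; the interior point is a saddle.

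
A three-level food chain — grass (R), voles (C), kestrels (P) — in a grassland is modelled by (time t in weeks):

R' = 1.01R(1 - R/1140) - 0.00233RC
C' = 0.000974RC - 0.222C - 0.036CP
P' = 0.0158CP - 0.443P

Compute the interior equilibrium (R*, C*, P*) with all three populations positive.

R* ≈ 1070, C* ≈ 28, P* ≈ 22.7

From dP/dt = 0: 0.0158C* = 0.443, so C* = 28.
From dR/dt = 0: 1.01(1 - R*/1140) = 0.00233·28, giving R* = 1140·(1 - 0.0647) = 1070.
From dC/dt = 0: 0.000974·1070 - 0.222 = 0.036P*, so P* = 0.817/0.036 = 22.7.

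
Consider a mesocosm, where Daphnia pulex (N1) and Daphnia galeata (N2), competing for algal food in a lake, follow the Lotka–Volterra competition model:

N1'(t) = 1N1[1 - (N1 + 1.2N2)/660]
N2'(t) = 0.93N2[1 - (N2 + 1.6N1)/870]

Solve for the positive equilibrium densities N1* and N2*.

Setting both brackets to zero gives the nullclines N1 + 1.2N2 = 660 and 1.6N1 + N2 = 870.
Substituting N2 = 870 - 1.6N1 into the first: N1(1 - 1.2·1.6) = 660 - 1.2·870.
So N1* = -384/-0.92 = 417, and then N2* = 870 - 1.6·417 = 202.

N1* ≈ 417, N2* ≈ 202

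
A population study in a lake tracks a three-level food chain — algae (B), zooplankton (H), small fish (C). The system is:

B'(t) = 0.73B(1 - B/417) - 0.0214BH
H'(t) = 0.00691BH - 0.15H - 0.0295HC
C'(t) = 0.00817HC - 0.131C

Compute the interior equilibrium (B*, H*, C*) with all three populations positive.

B* ≈ 221, H* ≈ 16, C* ≈ 46.7

From dC/dt = 0: 0.00817H* = 0.131, so H* = 16.
From dB/dt = 0: 0.73(1 - B*/417) = 0.0214·16, giving B* = 417·(1 - 0.47) = 221.
From dH/dt = 0: 0.00691·221 - 0.15 = 0.0295C*, so C* = 1.38/0.0295 = 46.7.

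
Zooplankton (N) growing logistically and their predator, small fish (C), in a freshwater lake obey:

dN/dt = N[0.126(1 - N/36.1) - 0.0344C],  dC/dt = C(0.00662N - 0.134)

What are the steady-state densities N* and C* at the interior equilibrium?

From dC/dt = 0 with C > 0: 0.00662N* = 0.134, so N* = 20.2.
Substitute into dN/dt = 0: 0.126(1 - 20.2/36.1) = 0.0344C*.
The bracket is 0.439, giving C* = 0.0554/0.0344 = 1.61.

N* ≈ 20.2, C* ≈ 1.61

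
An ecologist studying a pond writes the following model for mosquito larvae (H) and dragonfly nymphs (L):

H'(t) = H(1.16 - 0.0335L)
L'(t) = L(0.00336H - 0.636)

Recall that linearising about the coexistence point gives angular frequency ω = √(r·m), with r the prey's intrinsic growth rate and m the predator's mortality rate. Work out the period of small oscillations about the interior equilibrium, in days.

Here r = 1.16 and m = 0.636, so r·m = 0.738.
ω = √0.738 = 0.859 per day, hence T = 2π/ω ≈ 7.32 days.

T ≈ 7.32 days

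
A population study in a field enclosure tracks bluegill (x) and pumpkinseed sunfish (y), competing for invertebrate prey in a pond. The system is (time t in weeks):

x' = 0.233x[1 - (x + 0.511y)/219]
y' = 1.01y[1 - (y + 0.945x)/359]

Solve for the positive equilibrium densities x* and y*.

Setting both brackets to zero gives the nullclines x + 0.511y = 219 and 0.945x + y = 359.
Substituting y = 359 - 0.945x into the first: x(1 - 0.511·0.945) = 219 - 0.511·359.
So x* = 35.6/0.517 = 68.8, and then y* = 359 - 0.945·68.8 = 294.

x* ≈ 68.8, y* ≈ 294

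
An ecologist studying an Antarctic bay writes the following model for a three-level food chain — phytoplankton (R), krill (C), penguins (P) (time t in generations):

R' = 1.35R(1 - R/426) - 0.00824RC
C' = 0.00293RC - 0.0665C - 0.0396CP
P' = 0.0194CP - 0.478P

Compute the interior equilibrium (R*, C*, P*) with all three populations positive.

R* ≈ 362, C* ≈ 24.6, P* ≈ 25.1

From dP/dt = 0: 0.0194C* = 0.478, so C* = 24.6.
From dR/dt = 0: 1.35(1 - R*/426) = 0.00824·24.6, giving R* = 426·(1 - 0.15) = 362.
From dC/dt = 0: 0.00293·362 - 0.0665 = 0.0396P*, so P* = 0.994/0.0396 = 25.1.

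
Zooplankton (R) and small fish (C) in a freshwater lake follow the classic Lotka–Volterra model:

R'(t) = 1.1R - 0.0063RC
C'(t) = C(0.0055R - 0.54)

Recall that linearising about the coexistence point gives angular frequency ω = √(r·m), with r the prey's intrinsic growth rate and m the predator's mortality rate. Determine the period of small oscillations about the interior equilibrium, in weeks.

T ≈ 8.15 weeks

Here r = 1.1 and m = 0.54, so r·m = 0.594.
ω = √0.594 = 0.771 per week, hence T = 2π/ω ≈ 8.15 weeks.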